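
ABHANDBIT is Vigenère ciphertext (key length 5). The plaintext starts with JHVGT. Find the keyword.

Subtract each crib letter from the matching ciphertext letter (mod 26):
A(0)−J(9)=-9≡17 → R
B(1)−H(7)=-6≡20 → U
H(7)−V(21)=-14≡12 → M
A(0)−G(6)=-6≡20 → U
N(13)−T(19)=-6≡20 → U

RUMUU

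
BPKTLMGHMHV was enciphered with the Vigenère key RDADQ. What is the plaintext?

Repeat the key across the ciphertext: RDADQRDADQR
B(1)−R(17): -16≡10 → K
P(15)−D(3): 12 → M
K(10)−A(0): 10 → K
T(19)−D(3): 16 → Q
L(11)−Q(16): -5≡21 → V
M(12)−R(17): -5≡21 → V
G(6)−D(3): 3 → D
H(7)−A(0): 7 → H
M(12)−D(3): 9 → J
H(7)−Q(16): -9≡17 → R
V(21)−R(17): 4 → E

KMKQVVDHJRE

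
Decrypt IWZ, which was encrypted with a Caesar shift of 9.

I(8): 8−9=-1≡25 → Z
W(22): 22−9=13 → N
Z(25): 25−9=16 → Q

ZNQ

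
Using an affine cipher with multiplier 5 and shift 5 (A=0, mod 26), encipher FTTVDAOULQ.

F(5): 5·5+5=30≡4 → E
T(19): 5·19+5=100≡22 → W
T(19): 5·19+5=100≡22 → W
V(21): 5·21+5=110≡6 → G
D(3): 5·3+5=20 → U
A(0): 5·0+5=5 → F
O(14): 5·14+5=75≡23 → X
U(20): 5·20+5=105≡1 → B
L(11): 5·11+5=60≡8 → I
Q(16): 5·16+5=85≡7 → H

EWWGUFXBIH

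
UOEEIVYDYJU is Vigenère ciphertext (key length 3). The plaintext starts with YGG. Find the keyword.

Subtract each crib letter from the matching ciphertext letter (mod 26):
U(20)−Y(24)=-4≡22 → W
O(14)−G(6)=8 → I
E(4)−G(6)=-2≡24 → Y

WIY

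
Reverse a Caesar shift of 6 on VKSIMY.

V(21): 21−6=15 → P
K(10): 10−6=4 → E
S(18): 18−6=12 → M
I(8): 8−6=2 → C
M(12): 12−6=6 → G
Y(24): 24−6=18 → S

PEMCGS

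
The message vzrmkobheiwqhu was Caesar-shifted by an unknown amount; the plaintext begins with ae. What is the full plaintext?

From the crib: v(21)−a(0)=21, so the shift is 21.
Subtract 21 from each ciphertext letter:
v(21): 21−21=0 → a
z(25): 25−21=4 → e
r(17): 17−21=-4≡22 → w
m(12): 12−21=-9≡17 → r
k(10): 10−21=-11≡15 → p
o(14): 14−21=-7≡19 → t
b(1): 1−21=-20≡6 → g
h(7): 7−21=-14≡12 → m
e(4): 4−21=-17≡9 → j
i(8): 8−21=-13≡13 → n
w(22): 22−21=1 → b
q(16): 16−21=-5≡21 → v
h(7): 7−21=-14≡12 → m
u(20): 20−21=-1≡25 → z

aewrptgmjnbvmz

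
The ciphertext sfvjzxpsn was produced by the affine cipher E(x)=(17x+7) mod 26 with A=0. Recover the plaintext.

tgkuyecti

The inverse of 17 mod 26 is 23, since 17·23=391≡1. Apply D(y)=23·(y−7) mod 26:
s(18): 23·(18−7)=253≡19 → t
f(5): 23·(5−7)=-46≡6 → g
v(21): 23·(21−7)=322≡10 → k
j(9): 23·(9−7)=46≡20 → u
z(25): 23·(25−7)=414≡24 → y
x(23): 23·(23−7)=368≡4 → e
p(15): 23·(15−7)=184≡2 → c
s(18): 23·(18−7)=253≡19 → t
n(13): 23·(13−7)=138≡8 → i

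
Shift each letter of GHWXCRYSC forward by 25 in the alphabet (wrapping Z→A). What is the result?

G(6): 6+25=31≡5 → F
H(7): 7+25=32≡6 → G
W(22): 22+25=47≡21 → V
X(23): 23+25=48≡22 → W
C(2): 2+25=27≡1 → B
R(17): 17+25=42≡16 → Q
Y(24): 24+25=49≡23 → X
S(18): 18+25=43≡17 → R
C(2): 2+25=27≡1 → B

FGVWBQXRB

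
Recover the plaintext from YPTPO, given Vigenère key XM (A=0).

Repeat the key across the ciphertext: XMXMX
Y(24)−X(23): 1 → B
P(15)−M(12): 3 → D
T(19)−X(23): -4≡22 → W
P(15)−M(12): 3 → D
O(14)−X(23): -9≡17 → R

BDWDR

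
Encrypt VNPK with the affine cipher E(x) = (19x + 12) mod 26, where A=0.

V(21): 19·21+12=411≡21 → V
N(13): 19·13+12=259≡25 → Z
P(15): 19·15+12=297≡11 → L
K(10): 19·10+12=202≡20 → U

VZLU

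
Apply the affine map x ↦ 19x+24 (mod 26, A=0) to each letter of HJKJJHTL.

BNGNNBVZ

H(7): 19·7+24=157≡1 → B
J(9): 19·9+24=195≡13 → N
K(10): 19·10+24=214≡6 → G
J(9): 19·9+24=195≡13 → N
J(9): 19·9+24=195≡13 → N
H(7): 19·7+24=157≡1 → B
T(19): 19·19+24=385≡21 → V
L(11): 19·11+24=233≡25 → Z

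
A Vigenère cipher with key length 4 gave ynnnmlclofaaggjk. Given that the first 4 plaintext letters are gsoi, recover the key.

svzf

Subtract each crib letter from the matching ciphertext letter (mod 26):
y(24)−g(6)=18 → s
n(13)−s(18)=-5≡21 → v
n(13)−o(14)=-1≡25 → z
n(13)−i(8)=5 → f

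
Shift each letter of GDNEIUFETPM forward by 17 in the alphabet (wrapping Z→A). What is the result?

G(6): 6+17=23 → X
D(3): 3+17=20 → U
N(13): 13+17=30≡4 → E
E(4): 4+17=21 → V
I(8): 8+17=25 → Z
U(20): 20+17=37≡11 → L
F(5): 5+17=22 → W
E(4): 4+17=21 → V
T(19): 19+17=36≡10 → K
P(15): 15+17=32≡6 → G
M(12): 12+17=29≡3 → D

XUEVZLWVKGD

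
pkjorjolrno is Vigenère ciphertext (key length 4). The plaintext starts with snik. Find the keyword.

Subtract each crib letter from the matching ciphertext letter (mod 26):
p(15)−s(18)=-3≡23 → x
k(10)−n(13)=-3≡23 → x
j(9)−i(8)=1 → b
o(14)−k(10)=4 → e

xxbe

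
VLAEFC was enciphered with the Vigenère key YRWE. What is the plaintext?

Repeat the key across the ciphertext: YRWEYR
V(21)−Y(24): -3≡23 → X
L(11)−R(17): -6≡20 → U
A(0)−W(22): -22≡4 → E
E(4)−E(4): 0 → A
F(5)−Y(24): -19≡7 → H
C(2)−R(17): -15≡11 → L

XUEAHL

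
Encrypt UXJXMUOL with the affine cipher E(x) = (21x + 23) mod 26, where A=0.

U(20): 21·20+23=443≡1 → B
X(23): 21·23+23=506≡12 → M
J(9): 21·9+23=212≡4 → E
X(23): 21·23+23=506≡12 → M
M(12): 21·12+23=275≡15 → P
U(20): 21·20+23=443≡1 → B
O(14): 21·14+23=317≡5 → F
L(11): 21·11+23=254≡20 → U

BMEMPBFU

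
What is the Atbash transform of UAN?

FZM

U(20) → F(5)
A(0) → Z(25)
N(13) → M(12)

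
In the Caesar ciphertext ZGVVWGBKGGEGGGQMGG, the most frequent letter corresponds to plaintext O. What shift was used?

18

The most frequent ciphertext letter is G (appears 9 times).
G is position 6; O is position 14.
Shift = -8≡18.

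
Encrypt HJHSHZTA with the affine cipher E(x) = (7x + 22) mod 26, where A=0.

H(7): 7·7+22=71≡19 → T
J(9): 7·9+22=85≡7 → H
H(7): 7·7+22=71≡19 → T
S(18): 7·18+22=148≡18 → S
H(7): 7·7+22=71≡19 → T
Z(25): 7·25+22=197≡15 → P
T(19): 7·19+22=155≡25 → Z
A(0): 7·0+22=22 → W

THTSTPZW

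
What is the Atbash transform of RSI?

R(17) → I(8)
S(18) → H(7)
I(8) → R(17)

IHR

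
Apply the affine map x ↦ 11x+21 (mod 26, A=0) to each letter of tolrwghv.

wtmadjus

t(19): 11·19+21=230≡22 → w
o(14): 11·14+21=175≡19 → t
l(11): 11·11+21=142≡12 → m
r(17): 11·17+21=208≡0 → a
w(22): 11·22+21=263≡3 → d
g(6): 11·6+21=87≡9 → j
h(7): 11·7+21=98≡20 → u
v(21): 11·21+21=252≡18 → s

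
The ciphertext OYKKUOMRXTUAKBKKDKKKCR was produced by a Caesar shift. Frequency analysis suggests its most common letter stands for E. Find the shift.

The most frequent ciphertext letter is K (appears 8 times).
K is position 10; E is position 4.
Shift = 6.

6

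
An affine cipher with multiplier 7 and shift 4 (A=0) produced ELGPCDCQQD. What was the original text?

The inverse of 7 mod 26 is 15, since 7·15=105≡1. Apply D(y)=15·(y−4) mod 26:
E(4): 15·(4−4)=0 → A
L(11): 15·(11−4)=105≡1 → B
G(6): 15·(6−4)=30≡4 → E
P(15): 15·(15−4)=165≡9 → J
C(2): 15·(2−4)=-30≡22 → W
D(3): 15·(3−4)=-15≡11 → L
C(2): 15·(2−4)=-30≡22 → W
Q(16): 15·(16−4)=180≡24 → Y
Q(16): 15·(16−4)=180≡24 → Y
D(3): 15·(3−4)=-15≡11 → L

ABEJWLWYYL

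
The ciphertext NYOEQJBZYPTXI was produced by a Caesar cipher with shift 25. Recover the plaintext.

OZPFRKCAZQUYJ

N(13): 13−25=-12≡14 → O
Y(24): 24−25=-1≡25 → Z
O(14): 14−25=-11≡15 → P
E(4): 4−25=-21≡5 → F
Q(16): 16−25=-9≡17 → R
J(9): 9−25=-16≡10 → K
B(1): 1−25=-24≡2 → C
Z(25): 25−25=0 → A
Y(24): 24−25=-1≡25 → Z
P(15): 15−25=-10≡16 → Q
T(19): 19−25=-6≡20 → U
X(23): 23−25=-2≡24 → Y
I(8): 8−25=-17≡9 → J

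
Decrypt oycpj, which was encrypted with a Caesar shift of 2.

o(14): 14−2=12 → m
y(24): 24−2=22 → w
c(2): 2−2=0 → a
p(15): 15−2=13 → n
j(9): 9−2=7 → h

mwanh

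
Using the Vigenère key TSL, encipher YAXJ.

RSIC

Repeat the key across the message: TSLT
Y(24)+T(19): 43≡17 → R
A(0)+S(18): 18 → S
X(23)+L(11): 34≡8 → I
J(9)+T(19): 28≡2 → C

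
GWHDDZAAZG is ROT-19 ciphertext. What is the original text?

NDOKKGHHGN

G(6): 6−19=-13≡13 → N
W(22): 22−19=3 → D
H(7): 7−19=-12≡14 → O
D(3): 3−19=-16≡10 → K
D(3): 3−19=-16≡10 → K
Z(25): 25−19=6 → G
A(0): 0−19=-19≡7 → H
A(0): 0−19=-19≡7 → H
Z(25): 25−19=6 → G
G(6): 6−19=-13≡13 → N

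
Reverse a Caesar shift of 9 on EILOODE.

VZCFFUV

E(4): 4−9=-5≡21 → V
I(8): 8−9=-1≡25 → Z
L(11): 11−9=2 → C
O(14): 14−9=5 → F
O(14): 14−9=5 → F
D(3): 3−9=-6≡20 → U
E(4): 4−9=-5≡21 → V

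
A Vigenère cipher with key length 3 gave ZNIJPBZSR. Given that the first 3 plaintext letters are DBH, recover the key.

Subtract each crib letter from the matching ciphertext letter (mod 26):
Z(25)−D(3)=22 → W
N(13)−B(1)=12 → M
I(8)−H(7)=1 → B

WMB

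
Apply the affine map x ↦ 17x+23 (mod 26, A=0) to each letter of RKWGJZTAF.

R(17): 17·17+23=312≡0 → A
K(10): 17·10+23=193≡11 → L
W(22): 17·22+23=397≡7 → H
G(6): 17·6+23=125≡21 → V
J(9): 17·9+23=176≡20 → U
Z(25): 17·25+23=448≡6 → G
T(19): 17·19+23=346≡8 → I
A(0): 17·0+23=23 → X
F(5): 17·5+23=108≡4 → E

ALHVUGIXE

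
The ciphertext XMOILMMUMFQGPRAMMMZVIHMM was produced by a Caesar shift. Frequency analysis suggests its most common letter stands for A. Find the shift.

12

The most frequent ciphertext letter is M (appears 9 times).
M is position 12; A is position 0.
Shift = 12.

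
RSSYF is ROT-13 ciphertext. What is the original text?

EFFLS

R(17): 17−13=4 → E
S(18): 18−13=5 → F
S(18): 18−13=5 → F
Y(24): 24−13=11 → L
F(5): 5−13=-8≡18 → S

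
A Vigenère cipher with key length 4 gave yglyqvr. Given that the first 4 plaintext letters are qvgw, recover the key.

ilfc

Subtract each crib letter from the matching ciphertext letter (mod 26):
y(24)−q(16)=8 → i
g(6)−v(21)=-15≡11 → l
l(11)−g(6)=5 → f
y(24)−w(22)=2 → c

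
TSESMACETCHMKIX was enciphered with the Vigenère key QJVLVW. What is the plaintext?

Repeat the key across the ciphertext: QJVLVWQJVLVWQJV
T(19)−Q(16): 3 → D
S(18)−J(9): 9 → J
E(4)−V(21): -17≡9 → J
S(18)−L(11): 7 → H
M(12)−V(21): -9≡17 → R
A(0)−W(22): -22≡4 → E
C(2)−Q(16): -14≡12 → M
E(4)−J(9): -5≡21 → V
T(19)−V(21): -2≡24 → Y
C(2)−L(11): -9≡17 → R
H(7)−V(21): -14≡12 → M
M(12)−W(22): -10≡16 → Q
K(10)−Q(16): -6≡20 → U
I(8)−J(9): -1≡25 → Z
X(23)−V(21): 2 → C

DJJHREMVYRMQUZC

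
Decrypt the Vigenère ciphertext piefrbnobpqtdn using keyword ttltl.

wptmgiudiexasu

Repeat the key across the ciphertext: ttltlttltlttlt
p(15)−t(19): -4≡22 → w
i(8)−t(19): -11≡15 → p
e(4)−l(11): -7≡19 → t
f(5)−t(19): -14≡12 → m
r(17)−l(11): 6 → g
b(1)−t(19): -18≡8 → i
n(13)−t(19): -6≡20 → u
o(14)−l(11): 3 → d
b(1)−t(19): -18≡8 → i
p(15)−l(11): 4 → e
q(16)−t(19): -3≡23 → x
t(19)−t(19): 0 → a
d(3)−l(11): -8≡18 → s
n(13)−t(19): -6≡20 → u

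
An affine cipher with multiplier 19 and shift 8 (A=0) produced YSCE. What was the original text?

The inverse of 19 mod 26 is 11, since 19·11=209≡1. Apply D(y)=11·(y−8) mod 26:
Y(24): 11·(24−8)=176≡20 → U
S(18): 11·(18−8)=110≡6 → G
C(2): 11·(2−8)=-66≡12 → M
E(4): 11·(4−8)=-44≡8 → I

UGMI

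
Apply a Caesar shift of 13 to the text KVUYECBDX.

K(10): 10+13=23 → X
V(21): 21+13=34≡8 → I
U(20): 20+13=33≡7 → H
Y(24): 24+13=37≡11 → L
E(4): 4+13=17 → R
C(2): 2+13=15 → P
B(1): 1+13=14 → O
D(3): 3+13=16 → Q
X(23): 23+13=36≡10 → K

XIHLRPOQK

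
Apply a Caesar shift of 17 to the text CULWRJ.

C(2): 2+17=19 → T
U(20): 20+17=37≡11 → L
L(11): 11+17=28≡2 → C
W(22): 22+17=39≡13 → N
R(17): 17+17=34≡8 → I
J(9): 9+17=26≡0 → A

TLCNIA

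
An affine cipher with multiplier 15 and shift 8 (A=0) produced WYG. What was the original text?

The inverse of 15 mod 26 is 7, since 15·7=105≡1. Apply D(y)=7·(y−8) mod 26:
W(22): 7·(22−8)=98≡20 → U
Y(24): 7·(24−8)=112≡8 → I
G(6): 7·(6−8)=-14≡12 → M

UIM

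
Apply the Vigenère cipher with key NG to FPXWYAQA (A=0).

Repeat the key across the message: NGNGNGNG
F(5)+N(13): 18 → S
P(15)+G(6): 21 → V
X(23)+N(13): 36≡10 → K
W(22)+G(6): 28≡2 → C
Y(24)+N(13): 37≡11 → L
A(0)+G(6): 6 → G
Q(16)+N(13): 29≡3 → D
A(0)+G(6): 6 → G

SVKCLGDG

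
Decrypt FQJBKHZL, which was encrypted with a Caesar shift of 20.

F(5): 5−20=-15≡11 → L
Q(16): 16−20=-4≡22 → W
J(9): 9−20=-11≡15 → P
B(1): 1−20=-19≡7 → H
K(10): 10−20=-10≡16 → Q
H(7): 7−20=-13≡13 → N
Z(25): 25−20=5 → F
L(11): 11−20=-9≡17 → R

LWPHQNFR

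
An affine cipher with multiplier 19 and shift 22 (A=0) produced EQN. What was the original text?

The inverse of 19 mod 26 is 11, since 19·11=209≡1. Apply D(y)=11·(y−22) mod 26:
E(4): 11·(4−22)=-198≡10 → K
Q(16): 11·(16−22)=-66≡12 → M
N(13): 11·(13−22)=-99≡5 → F

KMF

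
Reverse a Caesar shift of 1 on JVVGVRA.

J(9): 9−1=8 → I
V(21): 21−1=20 → U
V(21): 21−1=20 → U
G(6): 6−1=5 → F
V(21): 21−1=20 → U
R(17): 17−1=16 → Q
A(0): 0−1=-1≡25 → Z

IUUFUQZ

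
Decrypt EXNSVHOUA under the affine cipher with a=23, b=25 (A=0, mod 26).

HSELKGVTR

The inverse of 23 mod 26 is 17, since 23·17=391≡1. Apply D(y)=17·(y−25) mod 26:
E(4): 17·(4−25)=-357≡7 → H
X(23): 17·(23−25)=-34≡18 → S
N(13): 17·(13−25)=-204≡4 → E
S(18): 17·(18−25)=-119≡11 → L
V(21): 17·(21−25)=-68≡10 → K
H(7): 17·(7−25)=-306≡6 → G
O(14): 17·(14−25)=-187≡21 → V
U(20): 17·(20−25)=-85≡19 → T
A(0): 17·(0−25)=-425≡17 → R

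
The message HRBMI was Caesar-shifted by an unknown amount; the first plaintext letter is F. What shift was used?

From the crib: H(7)−F(5)=2, so the shift is 2.

2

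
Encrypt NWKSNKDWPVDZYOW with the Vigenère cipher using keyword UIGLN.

HEQDAELCAIXHEZJ

Repeat the key across the message: UIGLNUIGLNUIGLN
N(13)+U(20): 33≡7 → H
W(22)+I(8): 30≡4 → E
K(10)+G(6): 16 → Q
S(18)+L(11): 29≡3 → D
N(13)+N(13): 26≡0 → A
K(10)+U(20): 30≡4 → E
D(3)+I(8): 11 → L
W(22)+G(6): 28≡2 → C
P(15)+L(11): 26≡0 → A
V(21)+N(13): 34≡8 → I
D(3)+U(20): 23 → X
Z(25)+I(8): 33≡7 → H
Y(24)+G(6): 30≡4 → E
O(14)+L(11): 25 → Z
W(22)+N(13): 35≡9 → J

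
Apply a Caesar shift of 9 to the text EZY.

E(4): 4+9=13 → N
Z(25): 25+9=34≡8 → I
Y(24): 24+9=33≡7 → H

NIH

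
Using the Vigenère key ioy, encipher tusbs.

Repeat the key across the message: ioyio
t(19)+i(8): 27≡1 → b
u(20)+o(14): 34≡8 → i
s(18)+y(24): 42≡16 → q
b(1)+i(8): 9 → j
s(18)+o(14): 32≡6 → g

biqjg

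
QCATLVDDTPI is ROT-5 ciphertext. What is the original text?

LXVOGQYYOKD

Q(16): 16−5=11 → L
C(2): 2−5=-3≡23 → X
A(0): 0−5=-5≡21 → V
T(19): 19−5=14 → O
L(11): 11−5=6 → G
V(21): 21−5=16 → Q
D(3): 3−5=-2≡24 → Y
D(3): 3−5=-2≡24 → Y
T(19): 19−5=14 → O
P(15): 15−5=10 → K
I(8): 8−5=3 → D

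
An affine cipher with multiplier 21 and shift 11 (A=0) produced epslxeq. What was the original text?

rujairz

The inverse of 21 mod 26 is 5, since 21·5=105≡1. Apply D(y)=5·(y−11) mod 26:
e(4): 5·(4−11)=-35≡17 → r
p(15): 5·(15−11)=20 → u
s(18): 5·(18−11)=35≡9 → j
l(11): 5·(11−11)=0 → a
x(23): 5·(23−11)=60≡8 → i
e(4): 5·(4−11)=-35≡17 → r
q(16): 5·(16−11)=25 → z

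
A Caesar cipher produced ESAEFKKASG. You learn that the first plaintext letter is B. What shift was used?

From the crib: E(4)−B(1)=3, so the shift is 3.

3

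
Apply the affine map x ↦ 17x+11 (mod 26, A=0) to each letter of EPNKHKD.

E(4): 17·4+11=79≡1 → B
P(15): 17·15+11=266≡6 → G
N(13): 17·13+11=232≡24 → Y
K(10): 17·10+11=181≡25 → Z
H(7): 17·7+11=130≡0 → A
K(10): 17·10+11=181≡25 → Z
D(3): 17·3+11=62≡10 → K

BGYZAZK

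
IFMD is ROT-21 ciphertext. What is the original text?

I(8): 8−21=-13≡13 → N
F(5): 5−21=-16≡10 → K
M(12): 12−21=-9≡17 → R
D(3): 3−21=-18≡8 → I

NKRI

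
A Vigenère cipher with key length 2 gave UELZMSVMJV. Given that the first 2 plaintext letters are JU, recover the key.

LK

Subtract each crib letter from the matching ciphertext letter (mod 26):
U(20)−J(9)=11 → L
E(4)−U(20)=-16≡10 → K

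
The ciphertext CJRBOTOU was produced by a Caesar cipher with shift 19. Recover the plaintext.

JQYIVAVB

C(2): 2−19=-17≡9 → J
J(9): 9−19=-10≡16 → Q
R(17): 17−19=-2≡24 → Y
B(1): 1−19=-18≡8 → I
O(14): 14−19=-5≡21 → V
T(19): 19−19=0 → A
O(14): 14−19=-5≡21 → V
U(20): 20−19=1 → B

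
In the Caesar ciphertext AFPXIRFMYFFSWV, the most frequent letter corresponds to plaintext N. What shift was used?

18

The most frequent ciphertext letter is F (appears 4 times).
F is position 5; N is position 13.
Shift = -8≡18.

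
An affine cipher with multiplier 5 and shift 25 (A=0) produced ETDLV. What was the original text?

BEGSU

The inverse of 5 mod 26 is 21, since 5·21=105≡1. Apply D(y)=21·(y−25) mod 26:
E(4): 21·(4−25)=-441≡1 → B
T(19): 21·(19−25)=-126≡4 → E
D(3): 21·(3−25)=-462≡6 → G
L(11): 21·(11−25)=-294≡18 → S
V(21): 21·(21−25)=-84≡20 → U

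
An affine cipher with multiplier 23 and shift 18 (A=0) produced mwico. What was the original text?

cqmok

The inverse of 23 mod 26 is 17, since 23·17=391≡1. Apply D(y)=17·(y−18) mod 26:
m(12): 17·(12−18)=-102≡2 → c
w(22): 17·(22−18)=68≡16 → q
i(8): 17·(8−18)=-170≡12 → m
c(2): 17·(2−18)=-272≡14 → o
o(14): 17·(14−18)=-68≡10 → k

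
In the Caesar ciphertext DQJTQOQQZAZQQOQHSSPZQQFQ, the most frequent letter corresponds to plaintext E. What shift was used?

The most frequent ciphertext letter is Q (appears 10 times).
Q is position 16; E is position 4.
Shift = 12.

12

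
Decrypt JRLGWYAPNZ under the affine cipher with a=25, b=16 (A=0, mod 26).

HZFKUSQBDR

The inverse of 25 mod 26 is 25, since 25·25=625≡1. Apply D(y)=25·(y−16) mod 26:
J(9): 25·(9−16)=-175≡7 → H
R(17): 25·(17−16)=25 → Z
L(11): 25·(11−16)=-125≡5 → F
G(6): 25·(6−16)=-250≡10 → K
W(22): 25·(22−16)=150≡20 → U
Y(24): 25·(24−16)=200≡18 → S
A(0): 25·(0−16)=-400≡16 → Q
P(15): 25·(15−16)=-25≡1 → B
N(13): 25·(13−16)=-75≡3 → D
Z(25): 25·(25−16)=225≡17 → R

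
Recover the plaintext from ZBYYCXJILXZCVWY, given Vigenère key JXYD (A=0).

QEAVTALFCABZMZA

Repeat the key across the ciphertext: JXYDJXYDJXYDJXY
Z(25)−J(9): 16 → Q
B(1)−X(23): -22≡4 → E
Y(24)−Y(24): 0 → A
Y(24)−D(3): 21 → V
C(2)−J(9): -7≡19 → T
X(23)−X(23): 0 → A
J(9)−Y(24): -15≡11 → L
I(8)−D(3): 5 → F
L(11)−J(9): 2 → C
X(23)−X(23): 0 → A
Z(25)−Y(24): 1 → B
C(2)−D(3): -1≡25 → Z
V(21)−J(9): 12 → M
W(22)−X(23): -1≡25 → Z
Y(24)−Y(24): 0 → A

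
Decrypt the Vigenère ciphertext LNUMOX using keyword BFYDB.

Repeat the key across the ciphertext: BFYDBB
L(11)−B(1): 10 → K
N(13)−F(5): 8 → I
U(20)−Y(24): -4≡22 → W
M(12)−D(3): 9 → J
O(14)−B(1): 13 → N
X(23)−B(1): 22 → W

KIWJNW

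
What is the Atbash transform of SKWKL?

S(18) → H(7)
K(10) → P(15)
W(22) → D(3)
K(10) → P(15)
L(11) → O(14)

HPDPO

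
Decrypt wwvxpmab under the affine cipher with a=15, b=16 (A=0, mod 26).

The inverse of 15 mod 26 is 7, since 15·7=105≡1. Apply D(y)=7·(y−16) mod 26:
w(22): 7·(22−16)=42≡16 → q
w(22): 7·(22−16)=42≡16 → q
v(21): 7·(21−16)=35≡9 → j
x(23): 7·(23−16)=49≡23 → x
p(15): 7·(15−16)=-7≡19 → t
m(12): 7·(12−16)=-28≡24 → y
a(0): 7·(0−16)=-112≡18 → s
b(1): 7·(1−16)=-105≡25 → z

qqjxtysz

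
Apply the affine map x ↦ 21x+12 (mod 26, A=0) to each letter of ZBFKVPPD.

Z(25): 21·25+12=537≡17 → R
B(1): 21·1+12=33≡7 → H
F(5): 21·5+12=117≡13 → N
K(10): 21·10+12=222≡14 → O
V(21): 21·21+12=453≡11 → L
P(15): 21·15+12=327≡15 → P
P(15): 21·15+12=327≡15 → P
D(3): 21·3+12=75≡23 → X

RHNOLPPX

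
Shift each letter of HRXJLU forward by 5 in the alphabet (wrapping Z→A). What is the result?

MWCOQZ

H(7): 7+5=12 → M
R(17): 17+5=22 → W
X(23): 23+5=28≡2 → C
J(9): 9+5=14 → O
L(11): 11+5=16 → Q
U(20): 20+5=25 → Z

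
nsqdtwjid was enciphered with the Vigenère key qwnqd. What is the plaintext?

Repeat the key across the ciphertext: qwnqdqwnq
n(13)−q(16): -3≡23 → x
s(18)−w(22): -4≡22 → w
q(16)−n(13): 3 → d
d(3)−q(16): -13≡13 → n
t(19)−d(3): 16 → q
w(22)−q(16): 6 → g
j(9)−w(22): -13≡13 → n
i(8)−n(13): -5≡21 → v
d(3)−q(16): -13≡13 → n

xwdnqgnvn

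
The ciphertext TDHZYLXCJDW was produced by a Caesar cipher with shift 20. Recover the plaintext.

T(19): 19−20=-1≡25 → Z
D(3): 3−20=-17≡9 → J
H(7): 7−20=-13≡13 → N
Z(25): 25−20=5 → F
Y(24): 24−20=4 → E
L(11): 11−20=-9≡17 → R
X(23): 23−20=3 → D
C(2): 2−20=-18≡8 → I
J(9): 9−20=-11≡15 → P
D(3): 3−20=-17≡9 → J
W(22): 22−20=2 → C

ZJNFERDIPJC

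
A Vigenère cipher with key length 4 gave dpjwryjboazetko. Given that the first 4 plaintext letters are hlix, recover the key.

Subtract each crib letter from the matching ciphertext letter (mod 26):
d(3)−h(7)=-4≡22 → w
p(15)−l(11)=4 → e
j(9)−i(8)=1 → b
w(22)−x(23)=-1≡25 → z

webz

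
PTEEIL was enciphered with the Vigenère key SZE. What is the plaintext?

XUAMJH

Repeat the key across the ciphertext: SZESZE
P(15)−S(18): -3≡23 → X
T(19)−Z(25): -6≡20 → U
E(4)−E(4): 0 → A
E(4)−S(18): -14≡12 → M
I(8)−Z(25): -17≡9 → J
L(11)−E(4): 7 → H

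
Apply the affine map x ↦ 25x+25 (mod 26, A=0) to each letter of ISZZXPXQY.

RHAACKCJB

I(8): 25·8+25=225≡17 → R
S(18): 25·18+25=475≡7 → H
Z(25): 25·25+25=650≡0 → A
Z(25): 25·25+25=650≡0 → A
X(23): 25·23+25=600≡2 → C
P(15): 25·15+25=400≡10 → K
X(23): 25·23+25=600≡2 → C
Q(16): 25·16+25=425≡9 → J
Y(24): 25·24+25=625≡1 → B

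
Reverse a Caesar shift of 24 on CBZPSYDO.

C(2): 2−24=-22≡4 → E
B(1): 1−24=-23≡3 → D
Z(25): 25−24=1 → B
P(15): 15−24=-9≡17 → R
S(18): 18−24=-6≡20 → U
Y(24): 24−24=0 → A
D(3): 3−24=-21≡5 → F
O(14): 14−24=-10≡16 → Q

EDBRUAFQ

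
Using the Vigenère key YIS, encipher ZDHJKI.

XLZHSA

Repeat the key across the message: YISYIS
Z(25)+Y(24): 49≡23 → X
D(3)+I(8): 11 → L
H(7)+S(18): 25 → Z
J(9)+Y(24): 33≡7 → H
K(10)+I(8): 18 → S
I(8)+S(18): 26≡0 → A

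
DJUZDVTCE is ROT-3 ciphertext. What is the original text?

D(3): 3−3=0 → A
J(9): 9−3=6 → G
U(20): 20−3=17 → R
Z(25): 25−3=22 → W
D(3): 3−3=0 → A
V(21): 21−3=18 → S
T(19): 19−3=16 → Q
C(2): 2−3=-1≡25 → Z
E(4): 4−3=1 → B

AGRWASQZB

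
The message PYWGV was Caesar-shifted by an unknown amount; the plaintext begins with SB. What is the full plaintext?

From the crib: P(15)−S(18)=-3≡23, so the shift is 23.
Subtract 23 from each ciphertext letter:
P(15): 15−23=-8≡18 → S
Y(24): 24−23=1 → B
W(22): 22−23=-1≡25 → Z
G(6): 6−23=-17≡9 → J
V(21): 21−23=-2≡24 → Y

SBZJY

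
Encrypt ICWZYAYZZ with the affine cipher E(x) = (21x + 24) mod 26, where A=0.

KOSDIYIDD

I(8): 21·8+24=192≡10 → K
C(2): 21·2+24=66≡14 → O
W(22): 21·22+24=486≡18 → S
Z(25): 21·25+24=549≡3 → D
Y(24): 21·24+24=528≡8 → I
A(0): 21·0+24=24 → Y
Y(24): 21·24+24=528≡8 → I
Z(25): 21·25+24=549≡3 → D
Z(25): 21·25+24=549≡3 → D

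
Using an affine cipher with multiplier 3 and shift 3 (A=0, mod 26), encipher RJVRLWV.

CEOCKRO

R(17): 3·17+3=54≡2 → C
J(9): 3·9+3=30≡4 → E
V(21): 3·21+3=66≡14 → O
R(17): 3·17+3=54≡2 → C
L(11): 3·11+3=36≡10 → K
W(22): 3·22+3=69≡17 → R
V(21): 3·21+3=66≡14 → O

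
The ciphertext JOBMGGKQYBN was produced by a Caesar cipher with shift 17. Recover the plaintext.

SXKVPPTZHKW

J(9): 9−17=-8≡18 → S
O(14): 14−17=-3≡23 → X
B(1): 1−17=-16≡10 → K
M(12): 12−17=-5≡21 → V
G(6): 6−17=-11≡15 → P
G(6): 6−17=-11≡15 → P
K(10): 10−17=-7≡19 → T
Q(16): 16−17=-1≡25 → Z
Y(24): 24−17=7 → H
B(1): 1−17=-16≡10 → K
N(13): 13−17=-4≡22 → W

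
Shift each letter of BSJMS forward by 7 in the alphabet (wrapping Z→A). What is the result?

IZQTZ

B(1): 1+7=8 → I
S(18): 18+7=25 → Z
J(9): 9+7=16 → Q
M(12): 12+7=19 → T
S(18): 18+7=25 → Z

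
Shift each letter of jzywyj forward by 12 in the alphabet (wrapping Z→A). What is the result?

j(9): 9+12=21 → v
z(25): 25+12=37≡11 → l
y(24): 24+12=36≡10 → k
w(22): 22+12=34≡8 → i
y(24): 24+12=36≡10 → k
j(9): 9+12=21 → v

vlkikv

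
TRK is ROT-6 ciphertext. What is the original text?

NLE

T(19): 19−6=13 → N
R(17): 17−6=11 → L
K(10): 10−6=4 → E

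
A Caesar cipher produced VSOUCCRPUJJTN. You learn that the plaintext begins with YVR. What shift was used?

23

From the crib: V(21)−Y(24)=-3≡23, so the shift is 23.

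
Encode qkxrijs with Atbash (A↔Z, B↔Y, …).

q(16) → j(9)
k(10) → p(15)
x(23) → c(2)
r(17) → i(8)
i(8) → r(17)
j(9) → q(16)
s(18) → h(7)

jpcirqh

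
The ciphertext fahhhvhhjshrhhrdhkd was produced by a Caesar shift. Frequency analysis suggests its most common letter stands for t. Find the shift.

The most frequent ciphertext letter is h (appears 9 times).
h is position 7; t is position 19.
Shift = -12≡14.

14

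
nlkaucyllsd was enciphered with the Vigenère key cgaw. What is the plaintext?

lfkeswypjmd

Repeat the key across the ciphertext: cgawcgawcga
n(13)−c(2): 11 → l
l(11)−g(6): 5 → f
k(10)−a(0): 10 → k
a(0)−w(22): -22≡4 → e
u(20)−c(2): 18 → s
c(2)−g(6): -4≡22 → w
y(24)−a(0): 24 → y
l(11)−w(22): -11≡15 → p
l(11)−c(2): 9 → j
s(18)−g(6): 12 → m
d(3)−a(0): 3 → d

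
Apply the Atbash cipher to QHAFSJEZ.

Q(16) → J(9)
H(7) → S(18)
A(0) → Z(25)
F(5) → U(20)
S(18) → H(7)
J(9) → Q(16)
E(4) → V(21)
Z(25) → A(0)

JSZUHQVA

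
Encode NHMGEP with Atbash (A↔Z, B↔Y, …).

N(13) → M(12)
H(7) → S(18)
M(12) → N(13)
G(6) → T(19)
E(4) → V(21)
P(15) → K(10)

MSNTVK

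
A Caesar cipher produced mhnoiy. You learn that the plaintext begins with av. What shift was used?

12

From the crib: m(12)−a(0)=12, so the shift is 12.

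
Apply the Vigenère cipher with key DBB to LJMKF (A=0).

Repeat the key across the message: DBBDB
L(11)+D(3): 14 → O
J(9)+B(1): 10 → K
M(12)+B(1): 13 → N
K(10)+D(3): 13 → N
F(5)+B(1): 6 → G

OKNNG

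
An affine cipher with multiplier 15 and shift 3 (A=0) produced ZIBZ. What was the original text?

YJMY

The inverse of 15 mod 26 is 7, since 15·7=105≡1. Apply D(y)=7·(y−3) mod 26:
Z(25): 7·(25−3)=154≡24 → Y
I(8): 7·(8−3)=35≡9 → J
B(1): 7·(1−3)=-14≡12 → M
Z(25): 7·(25−3)=154≡24 → Y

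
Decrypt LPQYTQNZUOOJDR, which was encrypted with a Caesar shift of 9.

CGHPKHEQLFFAUI

L(11): 11−9=2 → C
P(15): 15−9=6 → G
Q(16): 16−9=7 → H
Y(24): 24−9=15 → P
T(19): 19−9=10 → K
Q(16): 16−9=7 → H
N(13): 13−9=4 → E
Z(25): 25−9=16 → Q
U(20): 20−9=11 → L
O(14): 14−9=5 → F
O(14): 14−9=5 → F
J(9): 9−9=0 → A
D(3): 3−9=-6≡20 → U
R(17): 17−9=8 → I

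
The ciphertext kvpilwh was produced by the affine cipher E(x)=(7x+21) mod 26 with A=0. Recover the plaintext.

The inverse of 7 mod 26 is 15, since 7·15=105≡1. Apply D(y)=15·(y−21) mod 26:
k(10): 15·(10−21)=-165≡17 → r
v(21): 15·(21−21)=0 → a
p(15): 15·(15−21)=-90≡14 → o
i(8): 15·(8−21)=-195≡13 → n
l(11): 15·(11−21)=-150≡6 → g
w(22): 15·(22−21)=15 → p
h(7): 15·(7−21)=-210≡24 → y

raongpy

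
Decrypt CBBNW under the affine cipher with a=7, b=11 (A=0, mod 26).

VGGEJ

The inverse of 7 mod 26 is 15, since 7·15=105≡1. Apply D(y)=15·(y−11) mod 26:
C(2): 15·(2−11)=-135≡21 → V
B(1): 15·(1−11)=-150≡6 → G
B(1): 15·(1−11)=-150≡6 → G
N(13): 15·(13−11)=30≡4 → E
W(22): 15·(22−11)=165≡9 → J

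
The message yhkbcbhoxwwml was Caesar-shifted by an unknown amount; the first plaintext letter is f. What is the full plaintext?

From the crib: y(24)−f(5)=19, so the shift is 19.
Subtract 19 from each ciphertext letter:
y(24): 24−19=5 → f
h(7): 7−19=-12≡14 → o
k(10): 10−19=-9≡17 → r
b(1): 1−19=-18≡8 → i
c(2): 2−19=-17≡9 → j
b(1): 1−19=-18≡8 → i
h(7): 7−19=-12≡14 → o
o(14): 14−19=-5≡21 → v
x(23): 23−19=4 → e
w(22): 22−19=3 → d
w(22): 22−19=3 → d
m(12): 12−19=-7≡19 → t
l(11): 11−19=-8≡18 → s

forijioveddts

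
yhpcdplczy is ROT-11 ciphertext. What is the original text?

nwersearon

y(24): 24−11=13 → n
h(7): 7−11=-4≡22 → w
p(15): 15−11=4 → e
c(2): 2−11=-9≡17 → r
d(3): 3−11=-8≡18 → s
p(15): 15−11=4 → e
l(11): 11−11=0 → a
c(2): 2−11=-9≡17 → r
z(25): 25−11=14 → o
y(24): 24−11=13 → n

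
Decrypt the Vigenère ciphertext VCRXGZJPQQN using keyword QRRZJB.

FLAYXYTYZRE

Repeat the key across the ciphertext: QRRZJBQRRZJ
V(21)−Q(16): 5 → F
C(2)−R(17): -15≡11 → L
R(17)−R(17): 0 → A
X(23)−Z(25): -2≡24 → Y
G(6)−J(9): -3≡23 → X
Z(25)−B(1): 24 → Y
J(9)−Q(16): -7≡19 → T
P(15)−R(17): -2≡24 → Y
Q(16)−R(17): -1≡25 → Z
Q(16)−Z(25): -9≡17 → R
N(13)−J(9): 4 → E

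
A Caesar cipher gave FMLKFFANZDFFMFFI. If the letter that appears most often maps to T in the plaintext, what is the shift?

12

The most frequent ciphertext letter is F (appears 7 times).
F is position 5; T is position 19.
Shift = -14≡12.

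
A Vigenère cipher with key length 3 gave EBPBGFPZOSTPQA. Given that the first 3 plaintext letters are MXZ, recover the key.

SEQ

Subtract each crib letter from the matching ciphertext letter (mod 26):
E(4)−M(12)=-8≡18 → S
B(1)−X(23)=-22≡4 → E
P(15)−Z(25)=-10≡16 → Q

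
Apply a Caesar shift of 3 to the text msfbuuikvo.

m(12): 12+3=15 → p
s(18): 18+3=21 → v
f(5): 5+3=8 → i
b(1): 1+3=4 → e
u(20): 20+3=23 → x
u(20): 20+3=23 → x
i(8): 8+3=11 → l
k(10): 10+3=13 → n
v(21): 21+3=24 → y
o(14): 14+3=17 → r

pviexxlnyr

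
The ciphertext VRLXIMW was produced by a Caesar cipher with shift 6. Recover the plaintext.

PLFRCGQ

V(21): 21−6=15 → P
R(17): 17−6=11 → L
L(11): 11−6=5 → F
X(23): 23−6=17 → R
I(8): 8−6=2 → C
M(12): 12−6=6 → G
W(22): 22−6=16 → Q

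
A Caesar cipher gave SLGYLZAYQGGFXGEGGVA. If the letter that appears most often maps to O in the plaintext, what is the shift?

The most frequent ciphertext letter is G (appears 6 times).
G is position 6; O is position 14.
Shift = -8≡18.

18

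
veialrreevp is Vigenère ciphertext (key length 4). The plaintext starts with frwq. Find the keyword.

qnmk

Subtract each crib letter from the matching ciphertext letter (mod 26):
v(21)−f(5)=16 → q
e(4)−r(17)=-13≡13 → n
i(8)−w(22)=-14≡12 → m
a(0)−q(16)=-16≡10 → k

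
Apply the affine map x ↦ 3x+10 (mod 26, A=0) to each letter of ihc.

i(8): 3·8+10=34≡8 → i
h(7): 3·7+10=31≡5 → f
c(2): 3·2+10=16 → q

ifq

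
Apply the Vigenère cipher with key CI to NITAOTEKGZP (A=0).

PQVIQBGSIHR

Repeat the key across the message: CICICICICIC
N(13)+C(2): 15 → P
I(8)+I(8): 16 → Q
T(19)+C(2): 21 → V
A(0)+I(8): 8 → I
O(14)+C(2): 16 → Q
T(19)+I(8): 27≡1 → B
E(4)+C(2): 6 → G
K(10)+I(8): 18 → S
G(6)+C(2): 8 → I
Z(25)+I(8): 33≡7 → H
P(15)+C(2): 17 → R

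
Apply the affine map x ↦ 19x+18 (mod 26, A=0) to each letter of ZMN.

ZMF

Z(25): 19·25+18=493≡25 → Z
M(12): 19·12+18=246≡12 → M
N(13): 19·13+18=265≡5 → F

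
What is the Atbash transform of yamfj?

bznuq

y(24) → b(1)
a(0) → z(25)
m(12) → n(13)
f(5) → u(20)
j(9) → q(16)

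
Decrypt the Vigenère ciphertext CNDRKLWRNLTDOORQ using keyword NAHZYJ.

Repeat the key across the ciphertext: NAHZYJNAHZYJNAHZ
C(2)−N(13): -11≡15 → P
N(13)−A(0): 13 → N
D(3)−H(7): -4≡22 → W
R(17)−Z(25): -8≡18 → S
K(10)−Y(24): -14≡12 → M
L(11)−J(9): 2 → C
W(22)−N(13): 9 → J
R(17)−A(0): 17 → R
N(13)−H(7): 6 → G
L(11)−Z(25): -14≡12 → M
T(19)−Y(24): -5≡21 → V
D(3)−J(9): -6≡20 → U
O(14)−N(13): 1 → B
O(14)−A(0): 14 → O
R(17)−H(7): 10 → K
Q(16)−Z(25): -9≡17 → R

PNWSMCJRGMVUBOKR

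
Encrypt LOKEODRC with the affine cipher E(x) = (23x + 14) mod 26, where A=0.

L(11): 23·11+14=267≡7 → H
O(14): 23·14+14=336≡24 → Y
K(10): 23·10+14=244≡10 → K
E(4): 23·4+14=106≡2 → C
O(14): 23·14+14=336≡24 → Y
D(3): 23·3+14=83≡5 → F
R(17): 23·17+14=405≡15 → P
C(2): 23·2+14=60≡8 → I

HYKCYFPI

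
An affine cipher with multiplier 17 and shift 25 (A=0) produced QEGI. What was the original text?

BLFZ

The inverse of 17 mod 26 is 23, since 17·23=391≡1. Apply D(y)=23·(y−25) mod 26:
Q(16): 23·(16−25)=-207≡1 → B
E(4): 23·(4−25)=-483≡11 → L
G(6): 23·(6−25)=-437≡5 → F
I(8): 23·(8−25)=-391≡25 → Z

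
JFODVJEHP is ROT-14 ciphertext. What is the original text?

VRAPHVQTB

J(9): 9−14=-5≡21 → V
F(5): 5−14=-9≡17 → R
O(14): 14−14=0 → A
D(3): 3−14=-11≡15 → P
V(21): 21−14=7 → H
J(9): 9−14=-5≡21 → V
E(4): 4−14=-10≡16 → Q
H(7): 7−14=-7≡19 → T
P(15): 15−14=1 → B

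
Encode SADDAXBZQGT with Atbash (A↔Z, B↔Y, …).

S(18) → H(7)
A(0) → Z(25)
D(3) → W(22)
D(3) → W(22)
A(0) → Z(25)
X(23) → C(2)
B(1) → Y(24)
Z(25) → A(0)
Q(16) → J(9)
G(6) → T(19)
T(19) → G(6)

HZWWZCYAJTG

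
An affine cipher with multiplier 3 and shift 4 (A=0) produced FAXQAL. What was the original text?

JQPEQL

The inverse of 3 mod 26 is 9, since 3·9=27≡1. Apply D(y)=9·(y−4) mod 26:
F(5): 9·(5−4)=9 → J
A(0): 9·(0−4)=-36≡16 → Q
X(23): 9·(23−4)=171≡15 → P
Q(16): 9·(16−4)=108≡4 → E
A(0): 9·(0−4)=-36≡16 → Q
L(11): 9·(11−4)=63≡11 → L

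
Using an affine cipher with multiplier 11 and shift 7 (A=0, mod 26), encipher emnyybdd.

e(4): 11·4+7=51≡25 → z
m(12): 11·12+7=139≡9 → j
n(13): 11·13+7=150≡20 → u
y(24): 11·24+7=271≡11 → l
y(24): 11·24+7=271≡11 → l
b(1): 11·1+7=18 → s
d(3): 11·3+7=40≡14 → o
d(3): 11·3+7=40≡14 → o

zjullsoo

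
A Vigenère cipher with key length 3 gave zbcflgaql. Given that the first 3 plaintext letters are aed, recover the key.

Subtract each crib letter from the matching ciphertext letter (mod 26):
z(25)−a(0)=25 → z
b(1)−e(4)=-3≡23 → x
c(2)−d(3)=-1≡25 → z

zxz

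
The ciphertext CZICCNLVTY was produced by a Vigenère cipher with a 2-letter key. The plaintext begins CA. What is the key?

AZ

Subtract each crib letter from the matching ciphertext letter (mod 26):
C(2)−C(2)=0 → A
Z(25)−A(0)=25 → Z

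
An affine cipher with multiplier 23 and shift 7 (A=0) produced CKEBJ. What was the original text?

TZBCI

The inverse of 23 mod 26 is 17, since 23·17=391≡1. Apply D(y)=17·(y−7) mod 26:
C(2): 17·(2−7)=-85≡19 → T
K(10): 17·(10−7)=51≡25 → Z
E(4): 17·(4−7)=-51≡1 → B
B(1): 17·(1−7)=-102≡2 → C
J(9): 17·(9−7)=34≡8 → I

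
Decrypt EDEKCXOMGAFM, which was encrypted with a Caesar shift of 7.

E(4): 4−7=-3≡23 → X
D(3): 3−7=-4≡22 → W
E(4): 4−7=-3≡23 → X
K(10): 10−7=3 → D
C(2): 2−7=-5≡21 → V
X(23): 23−7=16 → Q
O(14): 14−7=7 → H
M(12): 12−7=5 → F
G(6): 6−7=-1≡25 → Z
A(0): 0−7=-7≡19 → T
F(5): 5−7=-2≡24 → Y
M(12): 12−7=5 → F

XWXDVQHFZTYF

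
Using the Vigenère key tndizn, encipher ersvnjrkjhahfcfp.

xevdmwkxmpzuypix

Repeat the key across the message: tndizntndizntndi
e(4)+t(19): 23 → x
r(17)+n(13): 30≡4 → e
s(18)+d(3): 21 → v
v(21)+i(8): 29≡3 → d
n(13)+z(25): 38≡12 → m
j(9)+n(13): 22 → w
r(17)+t(19): 36≡10 → k
k(10)+n(13): 23 → x
j(9)+d(3): 12 → m
h(7)+i(8): 15 → p
a(0)+z(25): 25 → z
h(7)+n(13): 20 → u
f(5)+t(19): 24 → y
c(2)+n(13): 15 → p
f(5)+d(3): 8 → i
p(15)+i(8): 23 → x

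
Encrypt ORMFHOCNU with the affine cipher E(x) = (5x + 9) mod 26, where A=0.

BQRISBTWF

O(14): 5·14+9=79≡1 → B
R(17): 5·17+9=94≡16 → Q
M(12): 5·12+9=69≡17 → R
F(5): 5·5+9=34≡8 → I
H(7): 5·7+9=44≡18 → S
O(14): 5·14+9=79≡1 → B
C(2): 5·2+9=19 → T
N(13): 5·13+9=74≡22 → W
U(20): 5·20+9=109≡5 → F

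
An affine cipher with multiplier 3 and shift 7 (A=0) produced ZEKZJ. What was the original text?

GZBGS

The inverse of 3 mod 26 is 9, since 3·9=27≡1. Apply D(y)=9·(y−7) mod 26:
Z(25): 9·(25−7)=162≡6 → G
E(4): 9·(4−7)=-27≡25 → Z
K(10): 9·(10−7)=27≡1 → B
Z(25): 9·(25−7)=162≡6 → G
J(9): 9·(9−7)=18 → S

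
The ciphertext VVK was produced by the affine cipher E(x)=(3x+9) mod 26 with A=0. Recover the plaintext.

The inverse of 3 mod 26 is 9, since 3·9=27≡1. Apply D(y)=9·(y−9) mod 26:
V(21): 9·(21−9)=108≡4 → E
V(21): 9·(21−9)=108≡4 → E
K(10): 9·(10−9)=9 → J

EEJ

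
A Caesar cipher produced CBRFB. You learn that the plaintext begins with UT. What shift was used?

8

From the crib: C(2)−U(20)=-18≡8, so the shift is 8.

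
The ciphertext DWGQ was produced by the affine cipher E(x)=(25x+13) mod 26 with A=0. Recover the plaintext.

KRHX

The inverse of 25 mod 26 is 25, since 25·25=625≡1. Apply D(y)=25·(y−13) mod 26:
D(3): 25·(3−13)=-250≡10 → K
W(22): 25·(22−13)=225≡17 → R
G(6): 25·(6−13)=-175≡7 → H
Q(16): 25·(16−13)=75≡23 → X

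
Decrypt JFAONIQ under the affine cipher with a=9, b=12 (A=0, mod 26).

The inverse of 9 mod 26 is 3, since 9·3=27≡1. Apply D(y)=3·(y−12) mod 26:
J(9): 3·(9−12)=-9≡17 → R
F(5): 3·(5−12)=-21≡5 → F
A(0): 3·(0−12)=-36≡16 → Q
O(14): 3·(14−12)=6 → G
N(13): 3·(13−12)=3 → D
I(8): 3·(8−12)=-12≡14 → O
Q(16): 3·(16−12)=12 → M

RFQGDOM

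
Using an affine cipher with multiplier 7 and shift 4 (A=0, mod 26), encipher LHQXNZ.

DBMJRX

L(11): 7·11+4=81≡3 → D
H(7): 7·7+4=53≡1 → B
Q(16): 7·16+4=116≡12 → M
X(23): 7·23+4=165≡9 → J
N(13): 7·13+4=95≡17 → R
Z(25): 7·25+4=179≡23 → X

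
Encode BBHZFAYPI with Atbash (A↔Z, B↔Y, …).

B(1) → Y(24)
B(1) → Y(24)
H(7) → S(18)
Z(25) → A(0)
F(5) → U(20)
A(0) → Z(25)
Y(24) → B(1)
P(15) → K(10)
I(8) → R(17)

YYSAUZBKR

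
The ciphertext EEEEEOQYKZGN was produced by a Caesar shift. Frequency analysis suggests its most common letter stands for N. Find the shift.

17

The most frequent ciphertext letter is E (appears 5 times).
E is position 4; N is position 13.
Shift = -9≡17.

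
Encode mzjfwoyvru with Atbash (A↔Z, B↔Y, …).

naqudlbeif

m(12) → n(13)
z(25) → a(0)
j(9) → q(16)
f(5) → u(20)
w(22) → d(3)
o(14) → l(11)
y(24) → b(1)
v(21) → e(4)
r(17) → i(8)
u(20) → f(5)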